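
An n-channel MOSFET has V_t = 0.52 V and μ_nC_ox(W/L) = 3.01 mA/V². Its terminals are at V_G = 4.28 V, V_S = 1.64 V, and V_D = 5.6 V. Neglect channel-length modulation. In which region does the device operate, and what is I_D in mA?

V_GS = V_G − V_S = 4.28 − 1.64 = 2.64 V; V_DS = V_D − V_S = 5.6 − 1.64 = 3.96 V.
V_ov = V_GS − V_t = 2.64 − 0.52 = 2.12 V.
Since V_DS = 3.96 V ≥ V_ov = 2.12 V, the device is in saturation.
I_D = ½ k_n V_ov² = 0.5 × 3.01 × 2.12² = 6.76 mA.

Saturation; I_D = 6.76 mA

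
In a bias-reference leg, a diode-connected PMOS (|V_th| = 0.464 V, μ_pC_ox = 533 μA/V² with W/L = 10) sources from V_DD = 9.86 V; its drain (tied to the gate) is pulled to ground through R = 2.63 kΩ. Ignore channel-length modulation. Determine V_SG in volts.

V_SG = 1.55 V

With gate tied to drain, V_SG = V_SD ≥ V_SG − |V_th|, so the device is in saturation.
k_p = μ_pC_ox · (W/L) = 5.33 mA/V².
KCL at the drain: ½ k_p (V_SG − |V_th|)² = (V_DD − V_SG)/R.
Let x = V_SG − 0.464. Then 7.01 x² + x − 9.396 = 0, giving x = 1.09 V (positive root), so V_SG = 1.55 V.
I_D = (V_DD − V_SG)/R = (9.86 − 1.55) / 2.63 = 3.16 mA.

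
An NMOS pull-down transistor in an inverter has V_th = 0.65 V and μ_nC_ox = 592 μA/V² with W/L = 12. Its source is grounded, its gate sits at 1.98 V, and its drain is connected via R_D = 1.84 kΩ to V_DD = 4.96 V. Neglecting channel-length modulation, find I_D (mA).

V_GS = V_G = 1.98 V, so V_ov = 1.98 − 0.65 = 1.33 V.
k_n = μ_nC_ox · (W/L) = 7.104 mA/V².
Assume saturation: I_D = ½ k_n V_ov² = 0.5 × 7.104 × 1.33² = 6.28 mA, giving V_DS = V_DD − I_D R_D = 4.96 − 6.28 × 1.84 = -6.6 V.
But -6.6 V < V_ov = 1.33 V, so the device is actually in triode.
In triode I_D = k_n[V_ov V_DS − ½ V_DS²] and I_D = (V_DD − V_DS)/R_D. Equating: 6.54 V_DS² − 18.38 V_DS + 4.96 = 0, giving V_DS = 0.302 V (the root below V_ov).
I_D = (4.96 − 0.302) / 1.84 = 2.53 mA.

I_D = 2.53 mA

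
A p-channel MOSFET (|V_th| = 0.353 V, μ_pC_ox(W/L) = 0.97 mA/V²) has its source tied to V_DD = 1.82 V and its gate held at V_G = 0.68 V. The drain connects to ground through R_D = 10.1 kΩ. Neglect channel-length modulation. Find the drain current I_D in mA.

I_D = 0.156 mA

V_SG = V_DD − V_G = 1.82 − 0.68 = 1.14 V, so V_ov = 1.14 − 0.353 = 0.787 V.
Assume saturation: I_D = ½ k_p V_ov² = 0.5 × 0.97 × 0.787² = 0.3 mA, giving V_SD = V_DD − I_D R_D = 1.82 − 0.3 × 10.1 = -1.21 V.
But -1.21 V < V_ov = 0.787 V, so the device is actually in triode.
In triode I_D = k_p[V_ov V_SD − ½ V_SD²] and I_D = (V_DD − V_SD)/R_D. Equating: 4.9 V_SD² − 8.71 V_SD + 1.82 = 0, giving V_SD = 0.242 V (the root below V_ov).
I_D = (1.82 − 0.242) / 10.1 = 0.156 mA.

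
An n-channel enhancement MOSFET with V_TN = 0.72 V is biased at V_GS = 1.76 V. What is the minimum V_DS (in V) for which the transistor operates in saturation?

The boundary between triode and saturation is V_DS = V_GS − V_TN = V_ov.
V_ov = 1.76 − 0.72 = 1.04 V.

V_DS,sat = 1.04 V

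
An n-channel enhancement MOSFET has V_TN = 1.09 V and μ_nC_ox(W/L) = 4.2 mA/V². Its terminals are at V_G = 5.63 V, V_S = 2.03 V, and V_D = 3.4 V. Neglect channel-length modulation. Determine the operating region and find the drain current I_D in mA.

Triode; I_D = 10.5 mA

V_GS = V_G − V_S = 5.63 − 2.03 = 3.6 V; V_DS = V_D − V_S = 3.4 − 2.03 = 1.37 V.
V_ov = V_GS − V_TN = 3.6 − 1.09 = 2.51 V.
Since V_DS = 1.37 V < V_ov = 2.51 V, the device is in the triode region.
I_D = k_n [V_ov · V_DS − ½ V_DS²] = 4.2 × [2.51 × 1.37 − 0.5 × 1.37²] = 10.5 mA.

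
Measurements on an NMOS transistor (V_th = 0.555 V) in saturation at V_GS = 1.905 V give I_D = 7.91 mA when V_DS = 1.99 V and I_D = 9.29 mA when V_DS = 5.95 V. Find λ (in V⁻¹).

With V_GS fixed, I_D ∝ (1 + λ V_DS) in saturation, so I_D2/I_D1 = (1 + λ V_DS2)/(1 + λ V_DS1).
9.29/7.91 = 1.174 = (1 + 5.95 λ)/(1 + 1.99 λ).
Solving: λ (I_D1 V_DS2 − I_D2 V_DS1) = I_D2 − I_D1, so λ = (9.29 − 7.91) / (7.91 × 5.95 − 9.29 × 1.99) = 1.38 / 28.6 = 0.0483 V⁻¹.

λ = 0.0483 V⁻¹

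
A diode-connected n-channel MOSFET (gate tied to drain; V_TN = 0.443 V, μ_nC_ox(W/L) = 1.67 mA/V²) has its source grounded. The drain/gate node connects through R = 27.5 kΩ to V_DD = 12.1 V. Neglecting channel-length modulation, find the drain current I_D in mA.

With gate tied to drain, V_GS = V_DS ≥ V_GS − V_TN, so the device is in saturation.
KCL at the drain: ½ k_n (V_GS − V_TN)² = (V_DD − V_GS)/R.
Let x = V_GS − 0.443. Then 23 x² + x − 11.66 = 0, giving x = 0.691 V (positive root), so V_GS = 1.13 V.
I_D = (V_DD − V_GS)/R = (12.1 − 1.13) / 27.5 = 0.399 mA.

I_D = 0.399 mA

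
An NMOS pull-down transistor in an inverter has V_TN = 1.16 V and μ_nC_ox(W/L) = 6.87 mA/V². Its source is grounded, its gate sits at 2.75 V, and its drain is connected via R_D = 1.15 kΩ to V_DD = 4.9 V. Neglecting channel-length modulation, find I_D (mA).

I_D = 3.90 mA

V_GS = V_G = 2.75 V, so V_ov = 2.75 − 1.16 = 1.59 V.
Assume saturation: I_D = ½ k_n V_ov² = 0.5 × 6.87 × 1.59² = 8.68 mA, giving V_DS = V_DD − I_D R_D = 4.9 − 8.68 × 1.15 = -5.09 V.
But -5.09 V < V_ov = 1.59 V, so the device is actually in triode.
In triode I_D = k_n[V_ov V_DS − ½ V_DS²] and I_D = (V_DD − V_DS)/R_D. Equating: 3.95 V_DS² − 13.56 V_DS + 4.9 = 0, giving V_DS = 0.41 V (the root below V_ov).
I_D = (4.9 − 0.41) / 1.15 = 3.9 mA.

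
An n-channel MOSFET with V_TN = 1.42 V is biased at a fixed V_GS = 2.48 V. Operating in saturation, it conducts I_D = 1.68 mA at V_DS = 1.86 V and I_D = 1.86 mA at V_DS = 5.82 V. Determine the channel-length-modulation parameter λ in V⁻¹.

λ = 0.0285 V⁻¹

With V_GS fixed, I_D ∝ (1 + λ V_DS) in saturation, so I_D2/I_D1 = (1 + λ V_DS2)/(1 + λ V_DS1).
1.86/1.68 = 1.107 = (1 + 5.82 λ)/(1 + 1.86 λ).
Solving: λ (I_D1 V_DS2 − I_D2 V_DS1) = I_D2 − I_D1, so λ = (1.86 − 1.68) / (1.68 × 5.82 − 1.86 × 1.86) = 0.18 / 6.32 = 0.0285 V⁻¹.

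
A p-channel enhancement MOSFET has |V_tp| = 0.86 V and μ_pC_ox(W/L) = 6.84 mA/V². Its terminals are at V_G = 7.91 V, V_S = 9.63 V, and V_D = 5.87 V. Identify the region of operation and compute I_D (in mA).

V_SG = V_S − V_G = 9.63 − 7.91 = 1.72 V; V_SD = V_S − V_D = 9.63 − 5.87 = 3.76 V.
V_ov = V_SG − |V_tp| = 1.72 − 0.86 = 0.86 V.
Since V_SD = 3.76 V ≥ V_ov = 0.86 V, the device is in saturation.
I_D = ½ k_p V_ov² = 0.5 × 6.84 × 0.86² = 2.53 mA.

Saturation; I_D = 2.53 mA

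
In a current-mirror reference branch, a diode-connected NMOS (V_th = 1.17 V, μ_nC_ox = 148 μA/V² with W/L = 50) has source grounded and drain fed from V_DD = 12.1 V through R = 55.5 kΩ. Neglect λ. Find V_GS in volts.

With gate tied to drain, V_GS = V_DS ≥ V_GS − V_th, so the device is in saturation.
k_n = μ_nC_ox · (W/L) = 7.4 mA/V².
KCL at the drain: ½ k_n (V_GS − V_th)² = (V_DD − V_GS)/R.
Let x = V_GS − 1.17. Then 205 x² + x − 10.93 = 0, giving x = 0.228 V (positive root), so V_GS = 1.4 V.
I_D = (V_DD − V_GS)/R = (12.1 − 1.4) / 55.5 = 0.193 mA.

V_GS = 1.40 V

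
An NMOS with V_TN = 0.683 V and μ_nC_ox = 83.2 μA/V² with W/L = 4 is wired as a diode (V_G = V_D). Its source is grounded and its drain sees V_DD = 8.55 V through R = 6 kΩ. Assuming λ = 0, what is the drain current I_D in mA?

With gate tied to drain, V_GS = V_DS ≥ V_GS − V_TN, so the device is in saturation.
k_n = μ_nC_ox · (W/L) = 0.3328 mA/V².
KCL at the drain: ½ k_n (V_GS − V_TN)² = (V_DD − V_GS)/R.
Let x = V_GS − 0.683. Then 0.998 x² + x − 7.867 = 0, giving x = 2.35 V (positive root), so V_GS = 3.03 V.
I_D = (V_DD − V_GS)/R = (8.55 − 3.03) / 6 = 0.919 mA.

I_D = 0.919 mA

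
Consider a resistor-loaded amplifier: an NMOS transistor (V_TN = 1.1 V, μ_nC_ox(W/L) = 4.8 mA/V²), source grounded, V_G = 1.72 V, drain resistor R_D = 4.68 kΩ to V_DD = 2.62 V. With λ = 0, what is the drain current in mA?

I_D = 0.515 mA

V_GS = V_G = 1.72 V, so V_ov = 1.72 − 1.1 = 0.62 V.
Assume saturation: I_D = ½ k_n V_ov² = 0.5 × 4.8 × 0.62² = 0.923 mA, giving V_DS = V_DD − I_D R_D = 2.62 − 0.923 × 4.68 = -1.7 V.
But -1.7 V < V_ov = 0.62 V, so the device is actually in triode.
In triode I_D = k_n[V_ov V_DS − ½ V_DS²] and I_D = (V_DD − V_DS)/R_D. Equating: 11.2 V_DS² − 14.93 V_DS + 2.62 = 0, giving V_DS = 0.208 V (the root below V_ov).
I_D = (2.62 − 0.208) / 4.68 = 0.515 mA.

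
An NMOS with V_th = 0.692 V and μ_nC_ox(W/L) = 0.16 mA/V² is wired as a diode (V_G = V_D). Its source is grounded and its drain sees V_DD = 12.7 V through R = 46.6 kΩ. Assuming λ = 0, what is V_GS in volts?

V_GS = 2.36 V

With gate tied to drain, V_GS = V_DS ≥ V_GS − V_th, so the device is in saturation.
KCL at the drain: ½ k_n (V_GS − V_th)² = (V_DD − V_GS)/R.
Let x = V_GS − 0.692. Then 3.73 x² + x − 12.01 = 0, giving x = 1.67 V (positive root), so V_GS = 2.36 V.
I_D = (V_DD − V_GS)/R = (12.7 − 2.36) / 46.6 = 0.222 mA.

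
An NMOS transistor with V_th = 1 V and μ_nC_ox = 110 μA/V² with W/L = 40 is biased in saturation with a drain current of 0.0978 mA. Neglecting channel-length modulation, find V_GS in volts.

k_n = μ_nC_ox · (W/L) = 4.4 mA/V².
In saturation I_D = ½ k_n (V_GS − V_th)², so V_GS − V_th = √(2 I_D / k_n) = √(2 × 0.0978 / 4.4) = 0.211 V.
V_GS = 1 + 0.211 = 1.21 V.

V_GS = 1.21 V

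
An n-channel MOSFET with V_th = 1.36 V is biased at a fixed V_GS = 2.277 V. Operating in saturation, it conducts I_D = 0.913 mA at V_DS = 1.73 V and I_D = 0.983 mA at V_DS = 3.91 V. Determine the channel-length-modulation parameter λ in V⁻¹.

λ = 0.0374 V⁻¹

With V_GS fixed, I_D ∝ (1 + λ V_DS) in saturation, so I_D2/I_D1 = (1 + λ V_DS2)/(1 + λ V_DS1).
0.983/0.913 = 1.077 = (1 + 3.91 λ)/(1 + 1.73 λ).
Solving: λ (I_D1 V_DS2 − I_D2 V_DS1) = I_D2 − I_D1, so λ = (0.983 − 0.913) / (0.913 × 3.91 − 0.983 × 1.73) = 0.07 / 1.87 = 0.0374 V⁻¹.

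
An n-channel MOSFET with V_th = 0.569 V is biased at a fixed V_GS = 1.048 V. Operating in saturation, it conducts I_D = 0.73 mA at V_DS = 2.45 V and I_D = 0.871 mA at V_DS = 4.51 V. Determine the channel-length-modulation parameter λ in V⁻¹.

λ = 0.122 V⁻¹

With V_GS fixed, I_D ∝ (1 + λ V_DS) in saturation, so I_D2/I_D1 = (1 + λ V_DS2)/(1 + λ V_DS1).
0.871/0.73 = 1.193 = (1 + 4.51 λ)/(1 + 2.45 λ).
Solving: λ (I_D1 V_DS2 − I_D2 V_DS1) = I_D2 − I_D1, so λ = (0.871 − 0.73) / (0.73 × 4.51 − 0.871 × 2.45) = 0.141 / 1.16 = 0.122 V⁻¹.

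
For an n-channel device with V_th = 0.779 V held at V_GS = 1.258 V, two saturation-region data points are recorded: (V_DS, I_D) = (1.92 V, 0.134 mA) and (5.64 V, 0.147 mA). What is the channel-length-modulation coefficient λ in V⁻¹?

With V_GS fixed, I_D ∝ (1 + λ V_DS) in saturation, so I_D2/I_D1 = (1 + λ V_DS2)/(1 + λ V_DS1).
0.147/0.134 = 1.097 = (1 + 5.64 λ)/(1 + 1.92 λ).
Solving: λ (I_D1 V_DS2 − I_D2 V_DS1) = I_D2 − I_D1, so λ = (0.147 − 0.134) / (0.134 × 5.64 − 0.147 × 1.92) = 0.013 / 0.474 = 0.0275 V⁻¹.

λ = 0.0275 V⁻¹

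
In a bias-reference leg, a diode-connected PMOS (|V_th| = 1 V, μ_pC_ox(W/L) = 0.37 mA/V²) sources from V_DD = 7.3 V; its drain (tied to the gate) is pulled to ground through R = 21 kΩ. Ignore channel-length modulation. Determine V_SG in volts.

With gate tied to drain, V_SG = V_SD ≥ V_SG − |V_th|, so the device is in saturation.
KCL at the drain: ½ k_p (V_SG − |V_th|)² = (V_DD − V_SG)/R.
Let x = V_SG − 1. Then 3.88 x² + x − 6.3 = 0, giving x = 1.15 V (positive root), so V_SG = 2.15 V.
I_D = (V_DD − V_SG)/R = (7.3 − 2.15) / 21 = 0.245 mA.

V_SG = 2.15 V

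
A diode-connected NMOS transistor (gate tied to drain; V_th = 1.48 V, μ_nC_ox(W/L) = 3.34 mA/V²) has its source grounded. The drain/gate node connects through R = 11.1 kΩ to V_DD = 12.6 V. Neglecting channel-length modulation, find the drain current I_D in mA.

I_D = 0.934 mA

With gate tied to drain, V_GS = V_DS ≥ V_GS − V_th, so the device is in saturation.
KCL at the drain: ½ k_n (V_GS − V_th)² = (V_DD − V_GS)/R.
Let x = V_GS − 1.48. Then 18.5 x² + x − 11.12 = 0, giving x = 0.748 V (positive root), so V_GS = 2.23 V.
I_D = (V_DD − V_GS)/R = (12.6 − 2.23) / 11.1 = 0.934 mA.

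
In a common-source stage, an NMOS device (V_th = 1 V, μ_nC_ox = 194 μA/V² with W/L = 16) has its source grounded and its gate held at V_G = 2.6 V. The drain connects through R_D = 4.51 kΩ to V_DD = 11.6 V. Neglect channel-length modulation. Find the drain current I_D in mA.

V_GS = V_G = 2.6 V, so V_ov = 2.6 − 1 = 1.6 V.
k_n = μ_nC_ox · (W/L) = 3.104 mA/V².
Assume saturation: I_D = ½ k_n V_ov² = 0.5 × 3.104 × 1.6² = 3.97 mA, giving V_DS = V_DD − I_D R_D = 11.6 − 3.97 × 4.51 = -6.32 V.
But -6.32 V < V_ov = 1.6 V, so the device is actually in triode.
In triode I_D = k_n[V_ov V_DS − ½ V_DS²] and I_D = (V_DD − V_DS)/R_D. Equating: 7 V_DS² − 23.4 V_DS + 11.6 = 0, giving V_DS = 0.605 V (the root below V_ov).
I_D = (11.6 − 0.605) / 4.51 = 2.44 mA.

I_D = 2.44 mA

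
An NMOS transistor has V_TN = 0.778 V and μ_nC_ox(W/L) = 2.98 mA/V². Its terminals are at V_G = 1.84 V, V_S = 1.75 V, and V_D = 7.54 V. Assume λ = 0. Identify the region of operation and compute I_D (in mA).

Cutoff; I_D = 0 mA

V_GS = V_G − V_S = 1.84 − 1.75 = 0.09 V; V_DS = V_D − V_S = 7.54 − 1.75 = 5.79 V.
V_GS = 0.09 V < V_TN = 0.778 V, so the transistor is in cutoff.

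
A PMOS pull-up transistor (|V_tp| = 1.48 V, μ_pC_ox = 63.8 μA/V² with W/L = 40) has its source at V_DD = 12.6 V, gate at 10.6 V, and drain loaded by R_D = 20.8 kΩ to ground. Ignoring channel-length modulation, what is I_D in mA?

I_D = 0.345 mA

V_SG = V_DD − V_G = 12.6 − 10.6 = 2 V, so V_ov = 2 − 1.48 = 0.52 V.
k_p = μ_pC_ox · (W/L) = 2.552 mA/V².
Assume saturation: I_D = ½ k_p V_ov² = 0.5 × 2.552 × 0.52² = 0.345 mA, giving V_SD = V_DD − I_D R_D = 12.6 − 0.345 × 20.8 = 5.42 V.
V_SD = 5.42 V ≥ V_ov = 0.52 V, confirming saturation.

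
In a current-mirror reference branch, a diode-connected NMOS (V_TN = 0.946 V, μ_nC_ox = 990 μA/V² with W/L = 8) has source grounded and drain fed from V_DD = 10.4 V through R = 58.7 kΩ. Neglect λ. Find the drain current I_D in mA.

I_D = 0.158 mA

With gate tied to drain, V_GS = V_DS ≥ V_GS − V_TN, so the device is in saturation.
k_n = μ_nC_ox · (W/L) = 7.92 mA/V².
KCL at the drain: ½ k_n (V_GS − V_TN)² = (V_DD − V_GS)/R.
Let x = V_GS − 0.946. Then 232 x² + x − 9.454 = 0, giving x = 0.2 V (positive root), so V_GS = 1.15 V.
I_D = (V_DD − V_GS)/R = (10.4 − 1.15) / 58.7 = 0.158 mA.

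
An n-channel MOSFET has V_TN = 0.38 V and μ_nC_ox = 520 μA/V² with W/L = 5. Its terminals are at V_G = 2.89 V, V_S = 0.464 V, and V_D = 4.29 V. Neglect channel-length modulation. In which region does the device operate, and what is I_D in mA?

Saturation; I_D = 5.44 mA

V_GS = V_G − V_S = 2.89 − 0.464 = 2.43 V; V_DS = V_D − V_S = 4.29 − 0.464 = 3.83 V.
k_n = μ_nC_ox · (W/L) = 2.6 mA/V².
V_ov = V_GS − V_TN = 2.43 − 0.38 = 2.05 V.
Since V_DS = 3.83 V ≥ V_ov = 2.05 V, the device is in saturation.
I_D = ½ k_n V_ov² = 0.5 × 2.6 × 2.05² = 5.44 mA.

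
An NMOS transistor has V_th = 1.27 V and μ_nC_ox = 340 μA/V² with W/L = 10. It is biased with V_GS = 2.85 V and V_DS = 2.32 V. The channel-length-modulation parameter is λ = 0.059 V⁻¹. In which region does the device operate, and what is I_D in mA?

k_n = μ_nC_ox · (W/L) = 3.4 mA/V².
V_ov = V_GS − V_th = 2.85 − 1.27 = 1.58 V.
Since V_DS = 2.32 V ≥ V_ov = 1.58 V, the device is in saturation.
I_D = ½ k_n V_ov² (1 + λ V_DS) = 0.5 × 3.4 × 1.58² × (1 + 0.059 × 2.32) = 4.82 mA.

Saturation; I_D = 4.82 mA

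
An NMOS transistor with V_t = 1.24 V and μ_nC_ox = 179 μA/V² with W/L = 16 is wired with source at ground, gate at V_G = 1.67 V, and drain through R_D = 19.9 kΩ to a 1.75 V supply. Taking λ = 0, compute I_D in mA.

I_D = 0.0842 mA

V_GS = V_G = 1.67 V, so V_ov = 1.67 − 1.24 = 0.43 V.
k_n = μ_nC_ox · (W/L) = 2.864 mA/V².
Assume saturation: I_D = ½ k_n V_ov² = 0.5 × 2.864 × 0.43² = 0.265 mA, giving V_DS = V_DD − I_D R_D = 1.75 − 0.265 × 19.9 = -3.52 V.
But -3.52 V < V_ov = 0.43 V, so the device is actually in triode.
In triode I_D = k_n[V_ov V_DS − ½ V_DS²] and I_D = (V_DD − V_DS)/R_D. Equating: 28.5 V_DS² − 25.51 V_DS + 1.75 = 0, giving V_DS = 0.0749 V (the root below V_ov).
I_D = (1.75 − 0.0749) / 19.9 = 0.0842 mA.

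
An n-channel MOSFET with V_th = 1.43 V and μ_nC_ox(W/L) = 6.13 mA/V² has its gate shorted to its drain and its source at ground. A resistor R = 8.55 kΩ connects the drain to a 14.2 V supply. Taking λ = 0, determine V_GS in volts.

V_GS = 2.11 V

With gate tied to drain, V_GS = V_DS ≥ V_GS − V_th, so the device is in saturation.
KCL at the drain: ½ k_n (V_GS − V_th)² = (V_DD − V_GS)/R.
Let x = V_GS − 1.43. Then 26.2 x² + x − 12.77 = 0, giving x = 0.679 V (positive root), so V_GS = 2.11 V.
I_D = (V_DD − V_GS)/R = (14.2 − 2.11) / 8.55 = 1.41 mA.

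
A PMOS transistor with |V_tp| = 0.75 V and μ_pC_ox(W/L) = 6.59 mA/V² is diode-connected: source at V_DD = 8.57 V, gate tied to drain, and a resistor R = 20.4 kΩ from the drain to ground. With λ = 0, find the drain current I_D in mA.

With gate tied to drain, V_SG = V_SD ≥ V_SG − |V_tp|, so the device is in saturation.
KCL at the drain: ½ k_p (V_SG − |V_tp|)² = (V_DD − V_SG)/R.
Let x = V_SG − 0.75. Then 67.2 x² + x − 7.82 = 0, giving x = 0.334 V (positive root), so V_SG = 1.08 V.
I_D = (V_DD − V_SG)/R = (8.57 − 1.08) / 20.4 = 0.367 mA.

I_D = 0.367 mA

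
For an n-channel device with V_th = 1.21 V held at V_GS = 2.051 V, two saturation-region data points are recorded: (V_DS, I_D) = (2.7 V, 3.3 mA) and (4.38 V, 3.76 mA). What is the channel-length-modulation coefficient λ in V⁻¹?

λ = 0.107 V⁻¹

With V_GS fixed, I_D ∝ (1 + λ V_DS) in saturation, so I_D2/I_D1 = (1 + λ V_DS2)/(1 + λ V_DS1).
3.76/3.3 = 1.139 = (1 + 4.38 λ)/(1 + 2.7 λ).
Solving: λ (I_D1 V_DS2 − I_D2 V_DS1) = I_D2 − I_D1, so λ = (3.76 − 3.3) / (3.3 × 4.38 − 3.76 × 2.7) = 0.46 / 4.3 = 0.107 V⁻¹.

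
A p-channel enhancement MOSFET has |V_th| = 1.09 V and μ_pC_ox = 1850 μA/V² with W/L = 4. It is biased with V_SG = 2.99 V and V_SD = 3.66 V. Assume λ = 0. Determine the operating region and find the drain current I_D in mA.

Saturation; I_D = 13.4 mA

k_p = μ_pC_ox · (W/L) = 7.4 mA/V².
V_ov = V_SG − |V_th| = 2.99 − 1.09 = 1.9 V.
Since V_SD = 3.66 V ≥ V_ov = 1.9 V, the device is in saturation.
I_D = ½ k_p V_ov² = 0.5 × 7.4 × 1.9² = 13.4 mA.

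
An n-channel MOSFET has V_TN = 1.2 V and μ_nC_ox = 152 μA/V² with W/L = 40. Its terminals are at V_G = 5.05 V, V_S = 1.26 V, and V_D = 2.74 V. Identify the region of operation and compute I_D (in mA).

Triode; I_D = 16.6 mA

V_GS = V_G − V_S = 5.05 − 1.26 = 3.79 V; V_DS = V_D − V_S = 2.74 − 1.26 = 1.48 V.
k_n = μ_nC_ox · (W/L) = 6.08 mA/V².
V_ov = V_GS − V_TN = 3.79 − 1.2 = 2.59 V.
Since V_DS = 1.48 V < V_ov = 2.59 V, the device is in the triode region.
I_D = k_n [V_ov · V_DS − ½ V_DS²] = 6.08 × [2.59 × 1.48 − 0.5 × 1.48²] = 16.6 mA.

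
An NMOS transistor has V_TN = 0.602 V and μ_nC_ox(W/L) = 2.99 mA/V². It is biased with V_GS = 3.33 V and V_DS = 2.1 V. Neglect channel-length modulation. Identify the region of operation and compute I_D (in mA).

Triode; I_D = 10.5 mA

V_ov = V_GS − V_TN = 3.33 − 0.602 = 2.73 V.
Since V_DS = 2.1 V < V_ov = 2.73 V, the device is in the triode region.
I_D = k_n [V_ov · V_DS − ½ V_DS²] = 2.99 × [2.73 × 2.1 − 0.5 × 2.1²] = 10.5 mA.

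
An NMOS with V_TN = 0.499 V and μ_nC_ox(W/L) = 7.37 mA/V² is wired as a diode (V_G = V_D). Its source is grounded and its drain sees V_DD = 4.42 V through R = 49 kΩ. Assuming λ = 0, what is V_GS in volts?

With gate tied to drain, V_GS = V_DS ≥ V_GS − V_TN, so the device is in saturation.
KCL at the drain: ½ k_n (V_GS − V_TN)² = (V_DD − V_GS)/R.
Let x = V_GS − 0.499. Then 181 x² + x − 3.921 = 0, giving x = 0.145 V (positive root), so V_GS = 0.644 V.
I_D = (V_DD − V_GS)/R = (4.42 − 0.644) / 49 = 0.0771 mA.

V_GS = 0.644 V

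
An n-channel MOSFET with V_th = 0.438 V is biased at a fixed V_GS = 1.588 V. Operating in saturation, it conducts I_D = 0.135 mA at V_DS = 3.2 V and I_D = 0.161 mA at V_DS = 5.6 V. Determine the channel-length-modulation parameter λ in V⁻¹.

With V_GS fixed, I_D ∝ (1 + λ V_DS) in saturation, so I_D2/I_D1 = (1 + λ V_DS2)/(1 + λ V_DS1).
0.161/0.135 = 1.193 = (1 + 5.6 λ)/(1 + 3.2 λ).
Solving: λ (I_D1 V_DS2 − I_D2 V_DS1) = I_D2 − I_D1, so λ = (0.161 − 0.135) / (0.135 × 5.6 − 0.161 × 3.2) = 0.026 / 0.241 = 0.108 V⁻¹.

λ = 0.108 V⁻¹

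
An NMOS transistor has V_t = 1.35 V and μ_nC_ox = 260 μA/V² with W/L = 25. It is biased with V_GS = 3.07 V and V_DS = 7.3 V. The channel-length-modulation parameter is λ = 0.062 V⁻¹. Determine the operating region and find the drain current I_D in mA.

k_n = μ_nC_ox · (W/L) = 6.5 mA/V².
V_ov = V_GS − V_t = 3.07 − 1.35 = 1.72 V.
Since V_DS = 7.3 V ≥ V_ov = 1.72 V, the device is in saturation.
I_D = ½ k_n V_ov² (1 + λ V_DS) = 0.5 × 6.5 × 1.72² × (1 + 0.062 × 7.3) = 14 mA.

Saturation; I_D = 14.0 mA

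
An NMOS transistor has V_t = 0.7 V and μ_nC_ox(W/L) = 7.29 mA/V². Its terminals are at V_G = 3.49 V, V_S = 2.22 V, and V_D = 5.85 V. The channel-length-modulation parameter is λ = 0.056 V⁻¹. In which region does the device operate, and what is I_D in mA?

Saturation; I_D = 1.42 mA

V_GS = V_G − V_S = 3.49 − 2.22 = 1.27 V; V_DS = V_D − V_S = 5.85 − 2.22 = 3.63 V.
V_ov = V_GS − V_t = 1.27 − 0.7 = 0.57 V.
Since V_DS = 3.63 V ≥ V_ov = 0.57 V, the device is in saturation.
I_D = ½ k_n V_ov² (1 + λ V_DS) = 0.5 × 7.29 × 0.57² × (1 + 0.056 × 3.63) = 1.42 mA.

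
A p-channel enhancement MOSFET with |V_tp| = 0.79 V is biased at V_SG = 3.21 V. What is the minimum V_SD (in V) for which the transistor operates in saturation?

The boundary between triode and saturation is V_SD = V_SG − |V_tp| = V_ov.
V_ov = 3.21 − 0.79 = 2.42 V.

V_SD,sat = 2.42 V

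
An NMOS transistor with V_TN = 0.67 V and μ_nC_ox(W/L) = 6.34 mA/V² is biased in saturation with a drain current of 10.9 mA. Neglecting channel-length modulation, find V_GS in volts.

In saturation I_D = ½ k_n (V_GS − V_TN)², so V_GS − V_TN = √(2 I_D / k_n) = √(2 × 10.9 / 6.34) = 1.85 V.
V_GS = 0.67 + 1.85 = 2.52 V.

V_GS = 2.52 V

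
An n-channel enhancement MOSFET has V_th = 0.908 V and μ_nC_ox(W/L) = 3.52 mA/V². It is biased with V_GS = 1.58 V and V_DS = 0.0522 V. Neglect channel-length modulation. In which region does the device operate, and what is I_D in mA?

Triode; I_D = 0.119 mA

V_ov = V_GS − V_th = 1.58 − 0.908 = 0.672 V.
Since V_DS = 0.0522 V < V_ov = 0.672 V, the device is in the triode region.
I_D = k_n [V_ov · V_DS − ½ V_DS²] = 3.52 × [0.672 × 0.0522 − 0.5 × 0.0522²] = 0.119 mA.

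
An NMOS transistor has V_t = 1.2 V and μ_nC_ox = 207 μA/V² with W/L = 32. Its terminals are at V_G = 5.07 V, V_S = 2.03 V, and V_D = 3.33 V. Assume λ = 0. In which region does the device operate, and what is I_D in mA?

V_GS = V_G − V_S = 5.07 − 2.03 = 3.04 V; V_DS = V_D − V_S = 3.33 − 2.03 = 1.3 V.
k_n = μ_nC_ox · (W/L) = 6.624 mA/V².
V_ov = V_GS − V_t = 3.04 − 1.2 = 1.84 V.
Since V_DS = 1.3 V < V_ov = 1.84 V, the device is in the triode region.
I_D = k_n [V_ov · V_DS − ½ V_DS²] = 6.624 × [1.84 × 1.3 − 0.5 × 1.3²] = 10.2 mA.

Triode; I_D = 10.2 mA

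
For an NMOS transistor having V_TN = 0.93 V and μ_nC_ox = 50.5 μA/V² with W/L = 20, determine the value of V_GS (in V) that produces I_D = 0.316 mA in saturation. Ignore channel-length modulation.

k_n = μ_nC_ox · (W/L) = 1.01 mA/V².
In saturation I_D = ½ k_n (V_GS − V_TN)², so V_GS − V_TN = √(2 I_D / k_n) = √(2 × 0.316 / 1.01) = 0.791 V.
V_GS = 0.93 + 0.791 = 1.72 V.

V_GS = 1.72 V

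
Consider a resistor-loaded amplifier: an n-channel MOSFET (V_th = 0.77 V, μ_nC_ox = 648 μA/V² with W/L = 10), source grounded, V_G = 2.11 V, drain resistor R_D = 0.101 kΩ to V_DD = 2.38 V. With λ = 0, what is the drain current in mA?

I_D = 5.82 mA

V_GS = V_G = 2.11 V, so V_ov = 2.11 − 0.77 = 1.34 V.
k_n = μ_nC_ox · (W/L) = 6.48 mA/V².
Assume saturation: I_D = ½ k_n V_ov² = 0.5 × 6.48 × 1.34² = 5.82 mA, giving V_DS = V_DD − I_D R_D = 2.38 − 5.82 × 0.101 = 1.79 V.
V_DS = 1.79 V ≥ V_ov = 1.34 V, confirming saturation.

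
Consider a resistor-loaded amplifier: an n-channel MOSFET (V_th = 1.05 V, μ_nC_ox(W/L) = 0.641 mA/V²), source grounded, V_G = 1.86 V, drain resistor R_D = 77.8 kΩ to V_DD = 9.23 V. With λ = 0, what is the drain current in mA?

I_D = 0.115 mA

V_GS = V_G = 1.86 V, so V_ov = 1.86 − 1.05 = 0.81 V.
Assume saturation: I_D = ½ k_n V_ov² = 0.5 × 0.641 × 0.81² = 0.21 mA, giving V_DS = V_DD − I_D R_D = 9.23 − 0.21 × 77.8 = -7.13 V.
But -7.13 V < V_ov = 0.81 V, so the device is actually in triode.
In triode I_D = k_n[V_ov V_DS − ½ V_DS²] and I_D = (V_DD − V_DS)/R_D. Equating: 24.9 V_DS² − 41.39 V_DS + 9.23 = 0, giving V_DS = 0.265 V (the root below V_ov).
I_D = (9.23 − 0.265) / 77.8 = 0.115 mA.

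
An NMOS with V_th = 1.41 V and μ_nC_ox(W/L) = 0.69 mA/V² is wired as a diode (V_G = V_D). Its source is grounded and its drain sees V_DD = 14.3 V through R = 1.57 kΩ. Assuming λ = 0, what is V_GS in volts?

V_GS = 5.45 V

With gate tied to drain, V_GS = V_DS ≥ V_GS − V_th, so the device is in saturation.
KCL at the drain: ½ k_n (V_GS − V_th)² = (V_DD − V_GS)/R.
Let x = V_GS − 1.41. Then 0.542 x² + x − 12.89 = 0, giving x = 4.04 V (positive root), so V_GS = 5.45 V.
I_D = (V_DD − V_GS)/R = (14.3 − 5.45) / 1.57 = 5.64 mA.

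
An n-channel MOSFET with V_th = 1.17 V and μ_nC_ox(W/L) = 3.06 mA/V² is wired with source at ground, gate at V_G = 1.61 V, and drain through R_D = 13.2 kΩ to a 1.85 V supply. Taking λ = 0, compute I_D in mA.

I_D = 0.132 mA

V_GS = V_G = 1.61 V, so V_ov = 1.61 − 1.17 = 0.44 V.
Assume saturation: I_D = ½ k_n V_ov² = 0.5 × 3.06 × 0.44² = 0.296 mA, giving V_DS = V_DD − I_D R_D = 1.85 − 0.296 × 13.2 = -2.06 V.
But -2.06 V < V_ov = 0.44 V, so the device is actually in triode.
In triode I_D = k_n[V_ov V_DS − ½ V_DS²] and I_D = (V_DD − V_DS)/R_D. Equating: 20.2 V_DS² − 18.77 V_DS + 1.85 = 0, giving V_DS = 0.112 V (the root below V_ov).
I_D = (1.85 − 0.112) / 13.2 = 0.132 mA.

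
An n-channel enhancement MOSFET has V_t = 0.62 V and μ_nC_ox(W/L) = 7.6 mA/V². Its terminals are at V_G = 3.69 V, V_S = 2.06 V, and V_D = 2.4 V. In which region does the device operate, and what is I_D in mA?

V_GS = V_G − V_S = 3.69 − 2.06 = 1.63 V; V_DS = V_D − V_S = 2.4 − 2.06 = 0.34 V.
V_ov = V_GS − V_t = 1.63 − 0.62 = 1.01 V.
Since V_DS = 0.34 V < V_ov = 1.01 V, the device is in the triode region.
I_D = k_n [V_ov · V_DS − ½ V_DS²] = 7.6 × [1.01 × 0.34 − 0.5 × 0.34²] = 2.17 mA.

Triode; I_D = 2.17 mA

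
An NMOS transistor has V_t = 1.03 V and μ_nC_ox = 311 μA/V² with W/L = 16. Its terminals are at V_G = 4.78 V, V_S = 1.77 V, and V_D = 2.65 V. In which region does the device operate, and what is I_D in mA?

Triode; I_D = 6.74 mA

V_GS = V_G − V_S = 4.78 − 1.77 = 3.01 V; V_DS = V_D − V_S = 2.65 − 1.77 = 0.88 V.
k_n = μ_nC_ox · (W/L) = 4.976 mA/V².
V_ov = V_GS − V_t = 3.01 − 1.03 = 1.98 V.
Since V_DS = 0.88 V < V_ov = 1.98 V, the device is in the triode region.
I_D = k_n [V_ov · V_DS − ½ V_DS²] = 4.976 × [1.98 × 0.88 − 0.5 × 0.88²] = 6.74 mA.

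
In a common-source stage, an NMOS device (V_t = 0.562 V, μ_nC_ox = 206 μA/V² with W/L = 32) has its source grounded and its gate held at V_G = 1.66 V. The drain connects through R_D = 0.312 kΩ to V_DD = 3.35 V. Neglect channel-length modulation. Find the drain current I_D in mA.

V_GS = V_G = 1.66 V, so V_ov = 1.66 − 0.562 = 1.1 V.
k_n = μ_nC_ox · (W/L) = 6.592 mA/V².
Assume saturation: I_D = ½ k_n V_ov² = 0.5 × 6.592 × 1.1² = 3.97 mA, giving V_DS = V_DD − I_D R_D = 3.35 − 3.97 × 0.312 = 2.11 V.
V_DS = 2.11 V ≥ V_ov = 1.1 V, confirming saturation.

I_D = 3.97 mA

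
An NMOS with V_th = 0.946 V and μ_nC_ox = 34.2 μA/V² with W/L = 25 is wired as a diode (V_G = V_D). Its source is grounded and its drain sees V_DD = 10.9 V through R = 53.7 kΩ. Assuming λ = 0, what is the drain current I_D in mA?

I_D = 0.173 mA

With gate tied to drain, V_GS = V_DS ≥ V_GS − V_th, so the device is in saturation.
k_n = μ_nC_ox · (W/L) = 0.855 mA/V².
KCL at the drain: ½ k_n (V_GS − V_th)² = (V_DD − V_GS)/R.
Let x = V_GS − 0.946. Then 23 x² + x − 9.954 = 0, giving x = 0.637 V (positive root), so V_GS = 1.58 V.
I_D = (V_DD − V_GS)/R = (10.9 − 1.58) / 53.7 = 0.173 mA.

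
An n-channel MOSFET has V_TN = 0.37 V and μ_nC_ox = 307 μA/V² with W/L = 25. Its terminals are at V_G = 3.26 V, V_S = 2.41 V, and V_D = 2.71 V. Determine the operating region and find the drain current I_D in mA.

V_GS = V_G − V_S = 3.26 − 2.41 = 0.85 V; V_DS = V_D − V_S = 2.71 − 2.41 = 0.3 V.
k_n = μ_nC_ox · (W/L) = 7.675 mA/V².
V_ov = V_GS − V_TN = 0.85 − 0.37 = 0.48 V.
Since V_DS = 0.3 V < V_ov = 0.48 V, the device is in the triode region.
I_D = k_n [V_ov · V_DS − ½ V_DS²] = 7.675 × [0.48 × 0.3 − 0.5 × 0.3²] = 0.76 mA.

Triode; I_D = 0.760 mA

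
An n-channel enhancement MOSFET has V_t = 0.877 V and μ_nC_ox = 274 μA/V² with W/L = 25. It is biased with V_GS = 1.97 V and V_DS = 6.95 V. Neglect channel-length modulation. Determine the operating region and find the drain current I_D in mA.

k_n = μ_nC_ox · (W/L) = 6.85 mA/V².
V_ov = V_GS − V_t = 1.97 − 0.877 = 1.09 V.
Since V_DS = 6.95 V ≥ V_ov = 1.09 V, the device is in saturation.
I_D = ½ k_n V_ov² = 0.5 × 6.85 × 1.09² = 4.09 mA.

Saturation; I_D = 4.09 mA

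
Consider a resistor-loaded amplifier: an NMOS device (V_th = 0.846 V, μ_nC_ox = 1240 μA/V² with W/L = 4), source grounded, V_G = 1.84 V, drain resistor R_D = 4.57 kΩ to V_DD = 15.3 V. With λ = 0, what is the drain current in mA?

I_D = 2.45 mA

V_GS = V_G = 1.84 V, so V_ov = 1.84 − 0.846 = 0.994 V.
k_n = μ_nC_ox · (W/L) = 4.96 mA/V².
Assume saturation: I_D = ½ k_n V_ov² = 0.5 × 4.96 × 0.994² = 2.45 mA, giving V_DS = V_DD − I_D R_D = 15.3 − 2.45 × 4.57 = 4.1 V.
V_DS = 4.1 V ≥ V_ov = 0.994 V, confirming saturation.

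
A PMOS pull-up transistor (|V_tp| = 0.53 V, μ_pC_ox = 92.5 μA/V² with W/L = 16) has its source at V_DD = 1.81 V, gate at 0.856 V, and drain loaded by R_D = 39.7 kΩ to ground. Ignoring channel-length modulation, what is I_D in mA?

V_SG = V_DD − V_G = 1.81 − 0.856 = 0.954 V, so V_ov = 0.954 − 0.53 = 0.424 V.
k_p = μ_pC_ox · (W/L) = 1.48 mA/V².
Assume saturation: I_D = ½ k_p V_ov² = 0.5 × 1.48 × 0.424² = 0.133 mA, giving V_SD = V_DD − I_D R_D = 1.81 − 0.133 × 39.7 = -3.47 V.
But -3.47 V < V_ov = 0.424 V, so the device is actually in triode.
In triode I_D = k_p[V_ov V_SD − ½ V_SD²] and I_D = (V_DD − V_SD)/R_D. Equating: 29.4 V_SD² − 25.91 V_SD + 1.81 = 0, giving V_SD = 0.0765 V (the root below V_ov).
I_D = (1.81 − 0.0765) / 39.7 = 0.0437 mA.

I_D = 0.0437 mA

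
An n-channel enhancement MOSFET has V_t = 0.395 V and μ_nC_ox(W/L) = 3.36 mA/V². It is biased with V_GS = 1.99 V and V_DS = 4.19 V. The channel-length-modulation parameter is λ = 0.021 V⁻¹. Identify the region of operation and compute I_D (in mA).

Saturation; I_D = 4.65 mA

V_ov = V_GS − V_t = 1.99 − 0.395 = 1.59 V.
Since V_DS = 4.19 V ≥ V_ov = 1.59 V, the device is in saturation.
I_D = ½ k_n V_ov² (1 + λ V_DS) = 0.5 × 3.36 × 1.59² × (1 + 0.021 × 4.19) = 4.65 mA.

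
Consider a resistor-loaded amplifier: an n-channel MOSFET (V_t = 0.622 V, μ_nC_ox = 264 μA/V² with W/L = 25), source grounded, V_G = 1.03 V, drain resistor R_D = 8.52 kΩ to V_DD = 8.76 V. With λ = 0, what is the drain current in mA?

V_GS = V_G = 1.03 V, so V_ov = 1.03 − 0.622 = 0.408 V.
k_n = μ_nC_ox · (W/L) = 6.6 mA/V².
Assume saturation: I_D = ½ k_n V_ov² = 0.5 × 6.6 × 0.408² = 0.549 mA, giving V_DS = V_DD − I_D R_D = 8.76 − 0.549 × 8.52 = 4.08 V.
V_DS = 4.08 V ≥ V_ov = 0.408 V, confirming saturation.

I_D = 0.549 mA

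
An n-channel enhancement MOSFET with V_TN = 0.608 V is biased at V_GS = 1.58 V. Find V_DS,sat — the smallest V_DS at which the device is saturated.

The boundary between triode and saturation is V_DS = V_GS − V_TN = V_ov.
V_ov = 1.58 − 0.608 = 0.972 V.

V_DS,sat = 0.972 V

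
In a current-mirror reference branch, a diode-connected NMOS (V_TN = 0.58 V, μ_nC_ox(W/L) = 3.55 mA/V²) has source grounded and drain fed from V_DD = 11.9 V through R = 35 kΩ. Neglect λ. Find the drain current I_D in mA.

With gate tied to drain, V_GS = V_DS ≥ V_GS − V_TN, so the device is in saturation.
KCL at the drain: ½ k_n (V_GS − V_TN)² = (V_DD − V_GS)/R.
Let x = V_GS − 0.58. Then 62.1 x² + x − 11.32 = 0, giving x = 0.419 V (positive root), so V_GS = 0.999 V.
I_D = (V_DD − V_GS)/R = (11.9 − 0.999) / 35 = 0.311 mA.

I_D = 0.311 mA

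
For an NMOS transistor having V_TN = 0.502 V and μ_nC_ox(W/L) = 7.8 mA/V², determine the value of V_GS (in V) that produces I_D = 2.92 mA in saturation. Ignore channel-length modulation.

In saturation I_D = ½ k_n (V_GS − V_TN)², so V_GS − V_TN = √(2 I_D / k_n) = √(2 × 2.92 / 7.8) = 0.865 V.
V_GS = 0.502 + 0.865 = 1.37 V.

V_GS = 1.37 V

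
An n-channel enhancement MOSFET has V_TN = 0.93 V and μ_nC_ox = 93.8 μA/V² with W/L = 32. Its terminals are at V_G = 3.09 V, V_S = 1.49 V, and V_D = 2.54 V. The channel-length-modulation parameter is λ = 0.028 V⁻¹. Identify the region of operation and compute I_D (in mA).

V_GS = V_G − V_S = 3.09 − 1.49 = 1.6 V; V_DS = V_D − V_S = 2.54 − 1.49 = 1.05 V.
k_n = μ_nC_ox · (W/L) = 3.002 mA/V².
V_ov = V_GS − V_TN = 1.6 − 0.93 = 0.67 V.
Since V_DS = 1.05 V ≥ V_ov = 0.67 V, the device is in saturation.
I_D = ½ k_n V_ov² (1 + λ V_DS) = 0.5 × 3.002 × 0.67² × (1 + 0.028 × 1.05) = 0.694 mA.

Saturation; I_D = 0.694 mA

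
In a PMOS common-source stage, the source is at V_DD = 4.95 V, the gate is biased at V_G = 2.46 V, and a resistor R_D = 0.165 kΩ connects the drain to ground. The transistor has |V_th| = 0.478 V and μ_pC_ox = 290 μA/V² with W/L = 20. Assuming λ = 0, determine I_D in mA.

I_D = 11.7 mA

V_SG = V_DD − V_G = 4.95 − 2.46 = 2.49 V, so V_ov = 2.49 − 0.478 = 2.01 V.
k_p = μ_pC_ox · (W/L) = 5.8 mA/V².
Assume saturation: I_D = ½ k_p V_ov² = 0.5 × 5.8 × 2.01² = 11.7 mA, giving V_SD = V_DD − I_D R_D = 4.95 − 11.7 × 0.165 = 3.01 V.
V_SD = 3.01 V ≥ V_ov = 2.01 V, confirming saturation.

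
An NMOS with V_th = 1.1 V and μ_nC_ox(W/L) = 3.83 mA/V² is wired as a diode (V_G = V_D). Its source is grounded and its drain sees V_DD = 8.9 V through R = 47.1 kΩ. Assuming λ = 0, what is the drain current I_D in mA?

With gate tied to drain, V_GS = V_DS ≥ V_GS − V_th, so the device is in saturation.
KCL at the drain: ½ k_n (V_GS − V_th)² = (V_DD − V_GS)/R.
Let x = V_GS − 1.1. Then 90.2 x² + x − 7.8 = 0, giving x = 0.289 V (positive root), so V_GS = 1.39 V.
I_D = (V_DD − V_GS)/R = (8.9 − 1.39) / 47.1 = 0.159 mA.

I_D = 0.159 mA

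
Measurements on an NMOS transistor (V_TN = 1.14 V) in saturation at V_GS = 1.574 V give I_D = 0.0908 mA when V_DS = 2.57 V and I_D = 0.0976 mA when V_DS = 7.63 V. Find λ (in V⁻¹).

With V_GS fixed, I_D ∝ (1 + λ V_DS) in saturation, so I_D2/I_D1 = (1 + λ V_DS2)/(1 + λ V_DS1).
0.0976/0.0908 = 1.075 = (1 + 7.63 λ)/(1 + 2.57 λ).
Solving: λ (I_D1 V_DS2 − I_D2 V_DS1) = I_D2 − I_D1, so λ = (0.0976 − 0.0908) / (0.0908 × 7.63 − 0.0976 × 2.57) = 0.0068 / 0.442 = 0.0154 V⁻¹.

λ = 0.0154 V⁻¹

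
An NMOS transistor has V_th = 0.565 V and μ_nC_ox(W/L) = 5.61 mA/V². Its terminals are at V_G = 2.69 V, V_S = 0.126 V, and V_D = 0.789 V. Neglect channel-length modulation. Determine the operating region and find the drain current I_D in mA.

V_GS = V_G − V_S = 2.69 − 0.126 = 2.56 V; V_DS = V_D − V_S = 0.789 − 0.126 = 0.663 V.
V_ov = V_GS − V_th = 2.56 − 0.565 = 2 V.
Since V_DS = 0.663 V < V_ov = 2 V, the device is in the triode region.
I_D = k_n [V_ov · V_DS − ½ V_DS²] = 5.61 × [2 × 0.663 − 0.5 × 0.663²] = 6.2 mA.

Triode; I_D = 6.20 mA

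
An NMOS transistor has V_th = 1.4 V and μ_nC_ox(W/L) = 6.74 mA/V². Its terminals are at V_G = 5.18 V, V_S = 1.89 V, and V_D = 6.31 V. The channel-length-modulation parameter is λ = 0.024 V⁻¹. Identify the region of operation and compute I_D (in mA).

V_GS = V_G − V_S = 5.18 − 1.89 = 3.29 V; V_DS = V_D − V_S = 6.31 − 1.89 = 4.42 V.
V_ov = V_GS − V_th = 3.29 − 1.4 = 1.89 V.
Since V_DS = 4.42 V ≥ V_ov = 1.89 V, the device is in saturation.
I_D = ½ k_n V_ov² (1 + λ V_DS) = 0.5 × 6.74 × 1.89² × (1 + 0.024 × 4.42) = 13.3 mA.

Saturation; I_D = 13.3 mA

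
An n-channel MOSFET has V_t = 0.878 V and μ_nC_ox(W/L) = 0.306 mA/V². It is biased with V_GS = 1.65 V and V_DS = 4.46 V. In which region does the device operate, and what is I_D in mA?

Saturation; I_D = 0.0912 mA

V_ov = V_GS − V_t = 1.65 − 0.878 = 0.772 V.
Since V_DS = 4.46 V ≥ V_ov = 0.772 V, the device is in saturation.
I_D = ½ k_n V_ov² = 0.5 × 0.306 × 0.772² = 0.0912 mA.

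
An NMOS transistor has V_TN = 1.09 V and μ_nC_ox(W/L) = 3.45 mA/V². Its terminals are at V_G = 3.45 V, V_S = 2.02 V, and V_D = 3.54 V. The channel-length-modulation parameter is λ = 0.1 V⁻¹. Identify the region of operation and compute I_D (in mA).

Saturation; I_D = 0.230 mA

V_GS = V_G − V_S = 3.45 − 2.02 = 1.43 V; V_DS = V_D − V_S = 3.54 − 2.02 = 1.52 V.
V_ov = V_GS − V_TN = 1.43 − 1.09 = 0.34 V.
Since V_DS = 1.52 V ≥ V_ov = 0.34 V, the device is in saturation.
I_D = ½ k_n V_ov² (1 + λ V_DS) = 0.5 × 3.45 × 0.34² × (1 + 0.1 × 1.52) = 0.23 mA.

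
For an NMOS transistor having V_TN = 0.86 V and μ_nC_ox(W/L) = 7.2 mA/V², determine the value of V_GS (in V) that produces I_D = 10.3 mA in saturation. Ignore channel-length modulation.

V_GS = 2.55 V

In saturation I_D = ½ k_n (V_GS − V_TN)², so V_GS − V_TN = √(2 I_D / k_n) = √(2 × 10.3 / 7.2) = 1.69 V.
V_GS = 0.86 + 1.69 = 2.55 V.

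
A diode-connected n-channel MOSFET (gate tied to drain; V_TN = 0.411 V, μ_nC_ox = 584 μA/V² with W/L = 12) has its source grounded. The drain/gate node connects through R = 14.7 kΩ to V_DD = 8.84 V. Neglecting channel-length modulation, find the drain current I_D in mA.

With gate tied to drain, V_GS = V_DS ≥ V_GS − V_TN, so the device is in saturation.
k_n = μ_nC_ox · (W/L) = 7.008 mA/V².
KCL at the drain: ½ k_n (V_GS − V_TN)² = (V_DD − V_GS)/R.
Let x = V_GS − 0.411. Then 51.5 x² + x − 8.429 = 0, giving x = 0.395 V (positive root), so V_GS = 0.806 V.
I_D = (V_DD − V_GS)/R = (8.84 − 0.806) / 14.7 = 0.547 mA.

I_D = 0.547 mA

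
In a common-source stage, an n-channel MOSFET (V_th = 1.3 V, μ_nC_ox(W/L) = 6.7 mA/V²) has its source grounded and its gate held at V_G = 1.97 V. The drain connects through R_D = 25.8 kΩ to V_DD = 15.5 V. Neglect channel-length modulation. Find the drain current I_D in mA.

I_D = 0.595 mA

V_GS = V_G = 1.97 V, so V_ov = 1.97 − 1.3 = 0.67 V.
Assume saturation: I_D = ½ k_n V_ov² = 0.5 × 6.7 × 0.67² = 1.5 mA, giving V_DS = V_DD − I_D R_D = 15.5 − 1.5 × 25.8 = -23.3 V.
But -23.3 V < V_ov = 0.67 V, so the device is actually in triode.
In triode I_D = k_n[V_ov V_DS − ½ V_DS²] and I_D = (V_DD − V_DS)/R_D. Equating: 86.4 V_DS² − 116.8 V_DS + 15.5 = 0, giving V_DS = 0.149 V (the root below V_ov).
I_D = (15.5 − 0.149) / 25.8 = 0.595 mA.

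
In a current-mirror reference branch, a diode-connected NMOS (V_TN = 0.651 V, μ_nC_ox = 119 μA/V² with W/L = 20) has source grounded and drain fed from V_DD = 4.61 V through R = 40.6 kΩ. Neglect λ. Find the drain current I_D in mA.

With gate tied to drain, V_GS = V_DS ≥ V_GS − V_TN, so the device is in saturation.
k_n = μ_nC_ox · (W/L) = 2.38 mA/V².
KCL at the drain: ½ k_n (V_GS − V_TN)² = (V_DD − V_GS)/R.
Let x = V_GS − 0.651. Then 48.3 x² + x − 3.959 = 0, giving x = 0.276 V (positive root), so V_GS = 0.927 V.
I_D = (V_DD − V_GS)/R = (4.61 − 0.927) / 40.6 = 0.0907 mA.

I_D = 0.0907 mA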